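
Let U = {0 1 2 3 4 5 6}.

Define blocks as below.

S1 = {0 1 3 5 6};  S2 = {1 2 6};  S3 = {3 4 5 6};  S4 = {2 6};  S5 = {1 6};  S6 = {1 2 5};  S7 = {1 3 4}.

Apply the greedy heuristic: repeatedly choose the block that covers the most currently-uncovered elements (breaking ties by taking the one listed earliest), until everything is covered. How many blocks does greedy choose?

3

Greedy: pick S1 (covers 5 new) → pick S2 (covers 1 new) → pick S3 (covers 1 new). Total picks: 3.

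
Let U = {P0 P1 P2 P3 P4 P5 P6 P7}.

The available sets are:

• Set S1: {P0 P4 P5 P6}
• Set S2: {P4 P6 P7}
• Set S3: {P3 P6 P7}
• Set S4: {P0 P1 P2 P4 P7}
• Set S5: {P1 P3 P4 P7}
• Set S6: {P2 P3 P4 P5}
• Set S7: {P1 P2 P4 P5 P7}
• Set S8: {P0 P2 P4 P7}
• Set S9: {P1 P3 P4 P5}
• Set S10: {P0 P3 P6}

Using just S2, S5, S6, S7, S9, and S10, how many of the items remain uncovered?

Union of S2, S5, S6, S7, S9, S10 = {P0, P1, P2, P3, P4, P5, P6, P7} — that's every item, so 0 are uncovered.

0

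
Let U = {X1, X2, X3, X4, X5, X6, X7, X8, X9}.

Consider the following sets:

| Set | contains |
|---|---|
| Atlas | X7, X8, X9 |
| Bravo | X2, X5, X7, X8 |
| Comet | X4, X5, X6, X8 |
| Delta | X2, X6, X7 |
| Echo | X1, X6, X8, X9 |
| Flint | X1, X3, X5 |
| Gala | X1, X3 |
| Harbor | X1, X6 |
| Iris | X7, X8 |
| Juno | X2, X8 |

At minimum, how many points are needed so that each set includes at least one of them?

Take H = {X1, X7, X8}. Each listed set contains at least one of these, so H is a hitting set of size 3.
No choice of 2 points meets every set, so 3 is the minimum.

3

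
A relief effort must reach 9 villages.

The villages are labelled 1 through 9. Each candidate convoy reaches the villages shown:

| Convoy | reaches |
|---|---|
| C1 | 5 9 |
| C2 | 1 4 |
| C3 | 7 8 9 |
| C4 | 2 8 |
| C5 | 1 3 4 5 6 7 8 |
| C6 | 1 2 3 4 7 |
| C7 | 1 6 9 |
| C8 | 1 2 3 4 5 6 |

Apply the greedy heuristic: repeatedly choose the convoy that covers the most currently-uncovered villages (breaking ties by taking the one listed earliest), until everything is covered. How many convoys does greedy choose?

3

Greedy: pick C5 (covers 7 new) → pick C1 (covers 1 new) → pick C4 (covers 1 new). Total picks: 3.
(The true minimum cover uses only 2 convoys, so greedy is not optimal here.)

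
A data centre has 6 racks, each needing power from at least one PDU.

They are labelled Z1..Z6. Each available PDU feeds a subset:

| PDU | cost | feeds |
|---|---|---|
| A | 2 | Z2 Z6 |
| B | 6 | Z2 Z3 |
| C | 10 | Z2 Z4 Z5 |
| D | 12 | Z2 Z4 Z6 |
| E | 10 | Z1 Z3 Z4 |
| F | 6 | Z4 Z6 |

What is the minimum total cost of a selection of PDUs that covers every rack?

A, C, E together cover every rack (A ∪ C ∪ E = {Z1, Z2, Z3, Z4, Z5, Z6}); total cost 2 + 10 + 10 = 22.
No covering selection has total cost below 22.

22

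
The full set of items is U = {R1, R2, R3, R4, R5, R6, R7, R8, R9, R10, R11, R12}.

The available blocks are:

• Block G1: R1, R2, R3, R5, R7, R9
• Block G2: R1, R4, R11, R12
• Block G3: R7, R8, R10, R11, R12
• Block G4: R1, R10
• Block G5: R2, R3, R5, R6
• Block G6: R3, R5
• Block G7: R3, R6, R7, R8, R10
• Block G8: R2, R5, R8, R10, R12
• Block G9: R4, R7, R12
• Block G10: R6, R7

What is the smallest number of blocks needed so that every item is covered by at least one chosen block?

3

G1 and G2 and G7 together: G1 ∪ G2 ∪ G7 = {R1, R2, R3, R4, R5, R6, R7, R8, R9, R10, R11, R12} — every item is covered.
Only G1 contains R9, so G1 is forced; the remaining 6 items need at least 2 more blocks (each remaining block adds at most 4) — so at least 3 blocks are needed, and 3 is optimal.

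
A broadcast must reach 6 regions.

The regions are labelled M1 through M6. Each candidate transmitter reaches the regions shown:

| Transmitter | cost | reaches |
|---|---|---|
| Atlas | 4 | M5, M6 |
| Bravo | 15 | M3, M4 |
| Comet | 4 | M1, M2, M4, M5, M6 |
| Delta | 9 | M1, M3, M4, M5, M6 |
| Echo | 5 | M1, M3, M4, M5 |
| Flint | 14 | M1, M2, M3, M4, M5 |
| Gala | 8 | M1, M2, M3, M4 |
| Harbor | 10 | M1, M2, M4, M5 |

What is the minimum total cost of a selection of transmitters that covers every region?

Comet, Echo together cover every region (Comet ∪ Echo = {M1, M2, M3, M4, M5, M6}); total cost 4 + 5 = 9.
No covering selection has total cost below 9.

9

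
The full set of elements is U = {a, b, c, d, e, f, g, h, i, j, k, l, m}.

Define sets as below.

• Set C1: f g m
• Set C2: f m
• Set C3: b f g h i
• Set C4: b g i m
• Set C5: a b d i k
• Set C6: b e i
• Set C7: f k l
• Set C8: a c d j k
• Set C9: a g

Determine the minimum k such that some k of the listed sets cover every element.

Take {C3, C4, C6, C7, C8}. Their union is {a, b, c, d, e, f, g, h, i, j, k, l, m}, which is all 13 elements.
No 4 of the 9 sets cover everything (all 126 combinations miss at least one element), so 5 is optimal.

5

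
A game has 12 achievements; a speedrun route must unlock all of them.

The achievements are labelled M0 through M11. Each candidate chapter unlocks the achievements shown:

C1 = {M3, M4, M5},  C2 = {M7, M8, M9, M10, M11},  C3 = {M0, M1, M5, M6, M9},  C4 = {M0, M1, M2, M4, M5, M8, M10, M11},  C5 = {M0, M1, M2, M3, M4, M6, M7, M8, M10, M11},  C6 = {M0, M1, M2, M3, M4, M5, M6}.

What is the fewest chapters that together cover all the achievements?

Take {C2, C6}. Their union is {M0, M1, M2, M3, M4, M5, M6, M7, M8, M9, M10, M11}, which is all 12 achievements.
No single chapter has all 12 achievements (the largest, C5, has 10), so 2 is optimal.

2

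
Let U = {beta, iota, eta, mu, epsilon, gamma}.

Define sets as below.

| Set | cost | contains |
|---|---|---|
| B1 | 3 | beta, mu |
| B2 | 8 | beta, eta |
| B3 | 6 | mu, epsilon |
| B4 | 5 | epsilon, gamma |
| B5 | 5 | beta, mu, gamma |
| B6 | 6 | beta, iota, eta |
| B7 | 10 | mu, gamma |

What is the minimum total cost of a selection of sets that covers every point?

14

B1, B4, B6 together cover every point (B1 ∪ B4 ∪ B6 = {beta, iota, eta, mu, epsilon, gamma}); total cost 3 + 5 + 6 = 14.
No covering selection has total cost below 14.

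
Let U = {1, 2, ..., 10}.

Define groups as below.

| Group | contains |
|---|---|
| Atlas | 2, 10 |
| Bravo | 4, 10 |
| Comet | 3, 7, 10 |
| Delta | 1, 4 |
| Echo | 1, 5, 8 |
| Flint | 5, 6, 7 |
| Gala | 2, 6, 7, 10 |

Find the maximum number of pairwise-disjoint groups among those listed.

3

Atlas, Delta, Flint are pairwise disjoint (Atlas={2,10}; Delta={1,4}; Flint={5,6,7}).
Every remaining group overlaps one of these, and no 4 of the listed groups are pairwise disjoint, so 3 is the maximum.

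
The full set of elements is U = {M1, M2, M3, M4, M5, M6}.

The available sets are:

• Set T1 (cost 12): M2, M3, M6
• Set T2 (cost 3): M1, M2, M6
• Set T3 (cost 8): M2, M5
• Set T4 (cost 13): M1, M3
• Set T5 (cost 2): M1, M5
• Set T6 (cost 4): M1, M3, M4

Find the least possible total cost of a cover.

9

T2, T5, T6 together cover every element (T2 ∪ T5 ∪ T6 = {M1, M2, M3, M4, M5, M6}); total cost 3 + 2 + 4 = 9.
No covering selection has total cost below 9.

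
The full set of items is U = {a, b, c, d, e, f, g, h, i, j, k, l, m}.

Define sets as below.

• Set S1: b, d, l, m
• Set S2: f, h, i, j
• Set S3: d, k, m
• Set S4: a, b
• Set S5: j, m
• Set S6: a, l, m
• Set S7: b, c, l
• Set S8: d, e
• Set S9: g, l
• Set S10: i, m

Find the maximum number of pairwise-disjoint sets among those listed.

4

S2, S4, S8, S9 are pairwise disjoint (S2={f,h,i,j}; S4={a,b}; S8={d,e}; S9={g,l}).
Every remaining set overlaps one of these, and no 5 of the listed sets are pairwise disjoint, so 4 is the maximum.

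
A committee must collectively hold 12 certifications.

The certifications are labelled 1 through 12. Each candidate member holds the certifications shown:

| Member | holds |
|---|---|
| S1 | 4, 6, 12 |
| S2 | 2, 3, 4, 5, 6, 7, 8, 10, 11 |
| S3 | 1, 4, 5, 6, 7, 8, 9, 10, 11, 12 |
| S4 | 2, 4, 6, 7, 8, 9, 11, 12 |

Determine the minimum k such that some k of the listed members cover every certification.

2

Take {S2, S3}. Their union is {1, 2, 3, 4, 5, 6, 7, 8, 9, 10, 11, 12}, which is all 12 certifications.
No single member has all 12 certifications (the largest, S3, has 10), so 2 is optimal.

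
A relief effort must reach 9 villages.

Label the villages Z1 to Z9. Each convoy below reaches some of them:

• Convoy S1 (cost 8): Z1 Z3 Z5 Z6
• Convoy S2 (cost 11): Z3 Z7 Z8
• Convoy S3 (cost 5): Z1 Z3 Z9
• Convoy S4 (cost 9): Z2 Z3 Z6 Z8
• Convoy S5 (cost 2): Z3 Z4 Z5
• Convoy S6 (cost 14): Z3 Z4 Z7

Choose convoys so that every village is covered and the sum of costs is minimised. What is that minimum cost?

S2, S3, S4, S5 together cover every village (S2 ∪ S3 ∪ S4 ∪ S5 = {Z1, Z2, Z3, Z4, Z5, Z6, Z7, Z8, Z9}); total cost 11 + 5 + 9 + 2 = 27.
No covering selection has total cost below 27.

27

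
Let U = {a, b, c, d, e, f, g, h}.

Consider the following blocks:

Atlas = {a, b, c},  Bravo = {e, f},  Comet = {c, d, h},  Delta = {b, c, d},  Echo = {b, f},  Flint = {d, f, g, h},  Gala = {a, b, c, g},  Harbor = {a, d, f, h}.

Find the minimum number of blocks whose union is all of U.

Bravo, Flint, and Gala cover everything between them: the union {a, b, c, d, e, f, g, h} is all of U.
Only Bravo contains e, so Bravo is forced; the remaining 6 points need at least 2 more blocks (each remaining block adds at most 4) — so at least 3 blocks are needed, and 3 is optimal.

3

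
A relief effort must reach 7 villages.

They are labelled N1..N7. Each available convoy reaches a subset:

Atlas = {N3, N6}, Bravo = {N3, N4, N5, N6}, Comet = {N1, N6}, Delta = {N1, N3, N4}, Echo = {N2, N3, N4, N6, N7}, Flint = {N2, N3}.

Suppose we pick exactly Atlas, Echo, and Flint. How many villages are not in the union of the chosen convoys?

Union of Atlas, Echo, Flint = {N2, N3, N4, N6, N7}.
Not covered: N1, N5 — 2 villages.

2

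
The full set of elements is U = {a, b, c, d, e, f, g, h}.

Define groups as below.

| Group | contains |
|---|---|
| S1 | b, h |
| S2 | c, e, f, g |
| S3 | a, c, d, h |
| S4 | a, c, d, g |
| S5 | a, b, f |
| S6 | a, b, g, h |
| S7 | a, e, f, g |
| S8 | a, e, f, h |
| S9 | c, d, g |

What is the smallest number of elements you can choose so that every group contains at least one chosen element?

3

The 3 elements {b, d, f} hit every group.
No choice of 2 elements meets every group, so 3 is the minimum.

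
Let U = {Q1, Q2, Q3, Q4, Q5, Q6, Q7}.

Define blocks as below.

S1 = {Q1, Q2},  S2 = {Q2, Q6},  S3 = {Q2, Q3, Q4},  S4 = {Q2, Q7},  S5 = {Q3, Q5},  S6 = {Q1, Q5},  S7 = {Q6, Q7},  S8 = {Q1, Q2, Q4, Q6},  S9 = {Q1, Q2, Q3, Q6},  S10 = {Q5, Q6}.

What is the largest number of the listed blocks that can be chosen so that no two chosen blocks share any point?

3

S1, S5, S7 are pairwise disjoint (S1={Q1,Q2}; S5={Q3,Q5}; S7={Q6,Q7}).
Every remaining block overlaps one of these, and no 4 of the listed blocks are pairwise disjoint, so 3 is the maximum.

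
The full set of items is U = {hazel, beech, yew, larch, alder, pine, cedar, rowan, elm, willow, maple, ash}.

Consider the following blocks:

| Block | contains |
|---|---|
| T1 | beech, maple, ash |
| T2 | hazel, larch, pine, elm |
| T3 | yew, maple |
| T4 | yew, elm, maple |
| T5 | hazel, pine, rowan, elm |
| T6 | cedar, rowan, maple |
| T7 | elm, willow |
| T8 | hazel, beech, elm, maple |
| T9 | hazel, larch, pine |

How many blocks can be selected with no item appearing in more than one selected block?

3

T6, T7, T9 are pairwise disjoint (T6={cedar,rowan,maple}; T7={elm,willow}; T9={hazel,larch,pine}).
Every remaining block overlaps one of these, and no 4 of the listed blocks are pairwise disjoint, so 3 is the maximum.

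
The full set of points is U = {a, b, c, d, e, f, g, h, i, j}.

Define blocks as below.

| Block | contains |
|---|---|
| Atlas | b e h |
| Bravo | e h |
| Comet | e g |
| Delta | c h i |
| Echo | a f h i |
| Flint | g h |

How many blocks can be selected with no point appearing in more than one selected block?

2

Comet, Echo are pairwise disjoint (Comet={e,g}; Echo={a,f,h,i}).
Every remaining block overlaps one of these, and no 3 of the listed blocks are pairwise disjoint, so 2 is the maximum.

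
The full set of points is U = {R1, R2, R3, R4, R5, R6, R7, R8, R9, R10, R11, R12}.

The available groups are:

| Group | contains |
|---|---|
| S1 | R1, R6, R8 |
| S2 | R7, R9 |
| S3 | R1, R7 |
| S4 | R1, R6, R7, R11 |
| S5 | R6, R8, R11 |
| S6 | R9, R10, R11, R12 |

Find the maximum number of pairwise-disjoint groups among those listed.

2

S1, S2 are pairwise disjoint (S1={R1,R6,R8}; S2={R7,R9}).
Every remaining group overlaps one of these, and no 3 of the listed groups are pairwise disjoint, so 2 is the maximum.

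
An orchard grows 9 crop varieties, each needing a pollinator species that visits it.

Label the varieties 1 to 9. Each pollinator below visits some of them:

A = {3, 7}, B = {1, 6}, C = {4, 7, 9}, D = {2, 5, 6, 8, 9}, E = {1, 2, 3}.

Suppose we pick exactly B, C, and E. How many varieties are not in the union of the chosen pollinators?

2

Union of B, C, E = {1, 2, 3, 4, 6, 7, 9}.
Not covered: 5, 8 — 2 varieties.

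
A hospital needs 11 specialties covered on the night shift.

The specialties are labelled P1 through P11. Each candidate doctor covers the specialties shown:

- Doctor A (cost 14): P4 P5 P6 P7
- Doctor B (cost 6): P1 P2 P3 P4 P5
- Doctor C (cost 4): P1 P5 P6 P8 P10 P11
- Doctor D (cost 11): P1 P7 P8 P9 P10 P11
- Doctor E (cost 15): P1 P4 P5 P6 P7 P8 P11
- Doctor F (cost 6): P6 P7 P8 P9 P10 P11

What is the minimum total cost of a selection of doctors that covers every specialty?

B, F together cover every specialty (B ∪ F = {P1, P2, P3, P4, P5, P6, P7, P8, P9, P10, P11}); total cost 6 + 6 = 12.
The greedy pick C, B, F costs 16; no covering selection beats 12.

12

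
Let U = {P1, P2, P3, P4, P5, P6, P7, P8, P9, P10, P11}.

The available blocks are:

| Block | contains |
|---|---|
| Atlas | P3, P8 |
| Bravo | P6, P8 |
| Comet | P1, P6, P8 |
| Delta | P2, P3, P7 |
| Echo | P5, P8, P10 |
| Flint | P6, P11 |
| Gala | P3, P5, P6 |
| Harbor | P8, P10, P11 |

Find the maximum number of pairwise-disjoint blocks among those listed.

3

Delta, Echo, Flint are pairwise disjoint (Delta={P2,P3,P7}; Echo={P5,P8,P10}; Flint={P6,P11}).
Every remaining block overlaps one of these, and no 4 of the listed blocks are pairwise disjoint, so 3 is the maximum.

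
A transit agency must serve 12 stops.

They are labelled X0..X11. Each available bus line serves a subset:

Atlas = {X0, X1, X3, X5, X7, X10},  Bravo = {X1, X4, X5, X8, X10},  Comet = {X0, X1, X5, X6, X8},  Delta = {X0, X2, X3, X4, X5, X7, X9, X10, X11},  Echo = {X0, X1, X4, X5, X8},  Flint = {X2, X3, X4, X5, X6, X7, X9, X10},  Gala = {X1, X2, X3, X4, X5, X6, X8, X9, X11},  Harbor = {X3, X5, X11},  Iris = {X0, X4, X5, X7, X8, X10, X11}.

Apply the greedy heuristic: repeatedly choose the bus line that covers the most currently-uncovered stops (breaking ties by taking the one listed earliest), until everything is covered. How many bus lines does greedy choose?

Greedy: pick Delta (covers 9 new) → pick Comet (covers 3 new). Total picks: 2.

2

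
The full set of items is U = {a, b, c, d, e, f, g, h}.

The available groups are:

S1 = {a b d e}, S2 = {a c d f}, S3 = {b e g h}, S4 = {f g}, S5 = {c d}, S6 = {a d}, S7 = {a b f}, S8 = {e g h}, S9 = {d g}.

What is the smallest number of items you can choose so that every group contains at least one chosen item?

The 3 items {d, f, h} hit every group.
The groups S5, S7, S8 are pairwise disjoint, so any hitting set needs a separate item for each — at least 3. Hence 3 is optimal.

3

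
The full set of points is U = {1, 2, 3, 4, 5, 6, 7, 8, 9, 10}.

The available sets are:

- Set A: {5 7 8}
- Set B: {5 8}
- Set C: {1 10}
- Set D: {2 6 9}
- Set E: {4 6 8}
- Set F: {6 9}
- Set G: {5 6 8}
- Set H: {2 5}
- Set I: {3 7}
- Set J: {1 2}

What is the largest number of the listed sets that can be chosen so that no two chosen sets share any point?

B, F, I, J are pairwise disjoint (B={5,8}; F={6,9}; I={3,7}; J={1,2}).
Every remaining set overlaps one of these, and no 5 of the listed sets are pairwise disjoint, so 4 is the maximum.

4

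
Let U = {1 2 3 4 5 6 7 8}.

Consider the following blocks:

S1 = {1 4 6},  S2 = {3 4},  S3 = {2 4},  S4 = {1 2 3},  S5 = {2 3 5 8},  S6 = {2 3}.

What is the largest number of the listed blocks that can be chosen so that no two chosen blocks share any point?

2

S1, S6 are pairwise disjoint (S1={1,4,6}; S6={2,3}).
Every remaining block overlaps one of these, and no 3 of the listed blocks are pairwise disjoint, so 2 is the maximum.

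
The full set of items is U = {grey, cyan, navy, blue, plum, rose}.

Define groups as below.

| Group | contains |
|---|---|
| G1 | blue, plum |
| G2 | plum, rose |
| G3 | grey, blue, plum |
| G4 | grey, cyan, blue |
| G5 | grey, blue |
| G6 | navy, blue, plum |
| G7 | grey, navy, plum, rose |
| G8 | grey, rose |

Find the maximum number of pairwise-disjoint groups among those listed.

G2, G4 are pairwise disjoint (G2={plum,rose}; G4={grey,cyan,blue}).
Every remaining group overlaps one of these, and no 3 of the listed groups are pairwise disjoint, so 2 is the maximum.

2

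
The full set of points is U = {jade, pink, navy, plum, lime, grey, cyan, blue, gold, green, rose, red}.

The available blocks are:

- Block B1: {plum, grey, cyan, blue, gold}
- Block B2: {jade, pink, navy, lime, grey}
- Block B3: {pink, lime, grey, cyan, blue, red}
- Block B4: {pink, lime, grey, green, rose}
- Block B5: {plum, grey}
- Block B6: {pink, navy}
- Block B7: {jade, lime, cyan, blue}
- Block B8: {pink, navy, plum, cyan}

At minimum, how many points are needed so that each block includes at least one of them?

3

H = {pink, plum, cyan} meets every block (each contains at least one member of H), and |H| = 3.
The blocks B5, B6, B7 are pairwise disjoint, so any hitting set needs a separate point for each — at least 3. Hence 3 is optimal.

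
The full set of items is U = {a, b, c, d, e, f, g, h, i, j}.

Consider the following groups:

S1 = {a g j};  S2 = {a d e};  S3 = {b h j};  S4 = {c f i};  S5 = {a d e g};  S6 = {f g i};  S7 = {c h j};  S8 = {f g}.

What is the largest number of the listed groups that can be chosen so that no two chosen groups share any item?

3

S2, S6, S7 are pairwise disjoint (S2={a,d,e}; S6={f,g,i}; S7={c,h,j}).
Every remaining group overlaps one of these, and no 4 of the listed groups are pairwise disjoint, so 3 is the maximum.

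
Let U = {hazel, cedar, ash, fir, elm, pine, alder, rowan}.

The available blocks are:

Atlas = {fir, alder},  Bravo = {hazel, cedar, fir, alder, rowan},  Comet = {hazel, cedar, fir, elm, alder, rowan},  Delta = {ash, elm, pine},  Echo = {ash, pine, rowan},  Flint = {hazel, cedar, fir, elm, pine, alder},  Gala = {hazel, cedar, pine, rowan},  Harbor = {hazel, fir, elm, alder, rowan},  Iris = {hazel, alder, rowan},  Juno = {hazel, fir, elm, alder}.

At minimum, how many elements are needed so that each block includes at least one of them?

2

Take H = {pine, alder}. Each listed block contains at least one of these, so H is a hitting set of size 2.
The blocks Atlas, Gala are pairwise disjoint, so any hitting set needs a separate element for each — at least 2. Hence 2 is optimal.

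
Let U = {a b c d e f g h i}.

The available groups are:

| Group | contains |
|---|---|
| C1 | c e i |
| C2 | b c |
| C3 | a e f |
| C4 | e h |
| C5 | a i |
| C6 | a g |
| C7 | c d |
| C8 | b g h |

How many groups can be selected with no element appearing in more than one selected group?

C2, C4, C5 are pairwise disjoint (C2={b,c}; C4={e,h}; C5={a,i}).
Every remaining group overlaps one of these, and no 4 of the listed groups are pairwise disjoint, so 3 is the maximum.

3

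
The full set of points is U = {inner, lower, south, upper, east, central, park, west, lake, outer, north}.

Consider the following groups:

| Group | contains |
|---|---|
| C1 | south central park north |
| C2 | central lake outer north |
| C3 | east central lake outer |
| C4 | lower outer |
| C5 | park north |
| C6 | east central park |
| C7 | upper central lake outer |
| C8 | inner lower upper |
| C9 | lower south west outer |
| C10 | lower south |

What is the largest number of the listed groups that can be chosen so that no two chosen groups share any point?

C5, C7, C10 are pairwise disjoint (C5={park,north}; C7={upper,central,lake,outer}; C10={lower,south}).
Every remaining group overlaps one of these, and no 4 of the listed groups are pairwise disjoint, so 3 is the maximum.

3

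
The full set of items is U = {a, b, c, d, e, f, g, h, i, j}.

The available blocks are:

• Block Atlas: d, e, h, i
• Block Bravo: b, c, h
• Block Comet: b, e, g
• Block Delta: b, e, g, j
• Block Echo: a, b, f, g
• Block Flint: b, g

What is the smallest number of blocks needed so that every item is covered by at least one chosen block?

Take {Atlas, Bravo, Delta, Echo}. Their union is {a, b, c, d, e, f, g, h, i, j}, which is all 10 items.
Only Bravo contains c, so Bravo is forced; the remaining 7 items need at least 3 more blocks (each remaining block adds at most 3) — so at least 4 blocks are needed, and 4 is optimal.

4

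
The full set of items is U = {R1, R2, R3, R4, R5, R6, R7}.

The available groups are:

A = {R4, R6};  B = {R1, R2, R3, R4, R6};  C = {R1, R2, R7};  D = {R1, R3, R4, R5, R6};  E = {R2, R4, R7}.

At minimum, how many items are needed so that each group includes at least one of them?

H = {R6, R7} meets every group (each contains at least one member of H), and |H| = 2.
The groups A, C are pairwise disjoint, so any hitting set needs a separate item for each — at least 2. Hence 2 is optimal.

2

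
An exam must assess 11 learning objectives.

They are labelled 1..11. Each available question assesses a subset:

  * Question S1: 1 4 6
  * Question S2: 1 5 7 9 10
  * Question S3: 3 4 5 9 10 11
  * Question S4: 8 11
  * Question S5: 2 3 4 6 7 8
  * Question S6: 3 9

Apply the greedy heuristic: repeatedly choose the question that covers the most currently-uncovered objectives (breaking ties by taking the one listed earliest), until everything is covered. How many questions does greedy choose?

Greedy: pick S3 (covers 6 new) → pick S5 (covers 4 new) → pick S1 (covers 1 new). Total picks: 3.

3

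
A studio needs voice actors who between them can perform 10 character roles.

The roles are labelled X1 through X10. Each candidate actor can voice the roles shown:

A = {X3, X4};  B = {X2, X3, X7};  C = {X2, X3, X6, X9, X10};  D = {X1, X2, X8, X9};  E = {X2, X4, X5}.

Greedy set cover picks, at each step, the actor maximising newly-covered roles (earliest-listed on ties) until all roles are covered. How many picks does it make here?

4

Greedy: pick C (covers 5 new) → pick D (covers 2 new) → pick E (covers 2 new) → pick B (covers 1 new). Total picks: 4.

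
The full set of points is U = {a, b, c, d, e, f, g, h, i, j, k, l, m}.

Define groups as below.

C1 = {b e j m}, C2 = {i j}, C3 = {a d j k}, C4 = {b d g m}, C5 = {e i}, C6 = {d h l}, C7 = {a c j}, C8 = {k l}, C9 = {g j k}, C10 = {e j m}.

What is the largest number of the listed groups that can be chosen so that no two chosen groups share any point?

4

C4, C5, C7, C8 are pairwise disjoint (C4={b,d,g,m}; C5={e,i}; C7={a,c,j}; C8={k,l}).
Every remaining group overlaps one of these, and no 5 of the listed groups are pairwise disjoint, so 4 is the maximum.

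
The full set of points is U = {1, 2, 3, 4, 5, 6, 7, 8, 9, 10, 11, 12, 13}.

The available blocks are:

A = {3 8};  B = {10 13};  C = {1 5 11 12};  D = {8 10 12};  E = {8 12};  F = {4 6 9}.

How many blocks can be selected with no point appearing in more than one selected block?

4

A, B, C, F are pairwise disjoint (A={3,8}; B={10,13}; C={1,5,11,12}; F={4,6,9}).
Every remaining block overlaps one of these, and no 5 of the listed blocks are pairwise disjoint, so 4 is the maximum.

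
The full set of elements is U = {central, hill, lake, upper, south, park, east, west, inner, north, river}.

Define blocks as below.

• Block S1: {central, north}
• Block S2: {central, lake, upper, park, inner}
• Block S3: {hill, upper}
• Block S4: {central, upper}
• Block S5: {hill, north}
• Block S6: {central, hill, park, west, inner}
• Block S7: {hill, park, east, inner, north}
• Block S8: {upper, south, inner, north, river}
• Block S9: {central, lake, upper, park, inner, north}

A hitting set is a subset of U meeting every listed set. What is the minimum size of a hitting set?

3

H = {upper, west, north} meets every block (each contains at least one member of H), and |H| = 3.
No choice of 2 elements meets every block, so 3 is the minimum.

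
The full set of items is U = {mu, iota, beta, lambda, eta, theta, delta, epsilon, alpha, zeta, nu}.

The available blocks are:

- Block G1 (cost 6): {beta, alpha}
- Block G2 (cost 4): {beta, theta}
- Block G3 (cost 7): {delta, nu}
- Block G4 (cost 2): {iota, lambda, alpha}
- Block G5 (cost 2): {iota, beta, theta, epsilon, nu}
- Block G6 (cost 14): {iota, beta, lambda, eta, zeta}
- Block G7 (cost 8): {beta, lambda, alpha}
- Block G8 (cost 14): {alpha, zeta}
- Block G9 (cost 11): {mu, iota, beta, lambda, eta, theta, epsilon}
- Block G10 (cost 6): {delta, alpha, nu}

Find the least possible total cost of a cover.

G8, G9, G10 together cover every item (G8 ∪ G9 ∪ G10 = {mu, iota, beta, lambda, eta, theta, delta, epsilon, alpha, zeta, nu}); total cost 14 + 11 + 6 = 31.
The greedy pick G5, G4, G9, G10, G6 costs 35; no covering selection beats 31.

31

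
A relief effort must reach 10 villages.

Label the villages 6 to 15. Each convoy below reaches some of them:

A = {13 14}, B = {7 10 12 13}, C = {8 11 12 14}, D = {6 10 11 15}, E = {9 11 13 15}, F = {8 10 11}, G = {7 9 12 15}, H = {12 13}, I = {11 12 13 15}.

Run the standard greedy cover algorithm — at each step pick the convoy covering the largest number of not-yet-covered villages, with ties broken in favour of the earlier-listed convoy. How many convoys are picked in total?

Greedy: pick B (covers 4 new) → pick C (covers 3 new) → pick D (covers 2 new) → pick E (covers 1 new). Total picks: 4.

4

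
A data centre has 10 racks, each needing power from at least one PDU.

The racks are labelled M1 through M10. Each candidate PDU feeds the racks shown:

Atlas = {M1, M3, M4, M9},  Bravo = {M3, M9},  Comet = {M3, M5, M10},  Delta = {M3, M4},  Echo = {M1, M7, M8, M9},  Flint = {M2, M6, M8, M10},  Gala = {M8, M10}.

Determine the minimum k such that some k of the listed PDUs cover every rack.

4

Take {Comet, Delta, Echo, Flint}. Their union is {M1, M2, M3, M4, M5, M6, M7, M8, M9, M10}, which is all 10 racks.
No 3 of the 7 PDUs cover everything (all 35 combinations miss at least one rack), so 4 is optimal.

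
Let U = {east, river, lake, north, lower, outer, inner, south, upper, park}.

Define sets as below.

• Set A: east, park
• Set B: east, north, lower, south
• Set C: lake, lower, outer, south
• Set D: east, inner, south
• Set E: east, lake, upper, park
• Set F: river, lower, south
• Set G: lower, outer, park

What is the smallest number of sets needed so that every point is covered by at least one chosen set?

Take {B, D, E, F, G}. Their union is {east, river, lake, north, lower, outer, inner, south, upper, park}, which is all 10 points.
No 4 of the 7 sets cover everything (all 35 combinations miss at least one point), so 5 is optimal.

5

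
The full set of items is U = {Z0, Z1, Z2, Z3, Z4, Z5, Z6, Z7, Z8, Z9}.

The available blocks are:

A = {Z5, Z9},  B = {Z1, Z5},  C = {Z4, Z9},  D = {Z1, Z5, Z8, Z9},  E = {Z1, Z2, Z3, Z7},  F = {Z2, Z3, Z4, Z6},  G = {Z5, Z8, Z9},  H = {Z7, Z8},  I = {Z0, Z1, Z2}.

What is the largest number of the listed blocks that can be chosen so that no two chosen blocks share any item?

3

C, H, I are pairwise disjoint (C={Z4,Z9}; H={Z7,Z8}; I={Z0,Z1,Z2}).
Every remaining block overlaps one of these, and no 4 of the listed blocks are pairwise disjoint, so 3 is the maximum.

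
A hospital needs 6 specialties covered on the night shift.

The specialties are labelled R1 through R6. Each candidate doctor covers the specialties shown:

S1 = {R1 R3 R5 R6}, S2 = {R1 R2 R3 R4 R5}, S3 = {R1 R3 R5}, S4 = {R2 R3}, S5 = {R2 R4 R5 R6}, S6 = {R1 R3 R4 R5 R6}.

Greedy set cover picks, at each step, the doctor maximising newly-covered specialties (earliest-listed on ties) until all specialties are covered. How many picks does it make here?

Greedy: pick S2 (covers 5 new) → pick S1 (covers 1 new). Total picks: 2.

2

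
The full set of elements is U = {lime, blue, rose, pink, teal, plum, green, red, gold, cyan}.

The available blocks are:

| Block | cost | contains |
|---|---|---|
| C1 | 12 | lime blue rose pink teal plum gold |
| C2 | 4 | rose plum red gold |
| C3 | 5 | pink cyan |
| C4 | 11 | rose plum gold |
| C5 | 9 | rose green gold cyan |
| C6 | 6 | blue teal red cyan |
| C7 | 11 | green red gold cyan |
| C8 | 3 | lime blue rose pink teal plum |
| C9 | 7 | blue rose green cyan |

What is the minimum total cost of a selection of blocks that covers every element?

14

C2, C8, C9 together cover every element (C2 ∪ C8 ∪ C9 = {lime, blue, rose, pink, teal, plum, green, red, gold, cyan}); total cost 4 + 3 + 7 = 14.
No covering selection has total cost below 14.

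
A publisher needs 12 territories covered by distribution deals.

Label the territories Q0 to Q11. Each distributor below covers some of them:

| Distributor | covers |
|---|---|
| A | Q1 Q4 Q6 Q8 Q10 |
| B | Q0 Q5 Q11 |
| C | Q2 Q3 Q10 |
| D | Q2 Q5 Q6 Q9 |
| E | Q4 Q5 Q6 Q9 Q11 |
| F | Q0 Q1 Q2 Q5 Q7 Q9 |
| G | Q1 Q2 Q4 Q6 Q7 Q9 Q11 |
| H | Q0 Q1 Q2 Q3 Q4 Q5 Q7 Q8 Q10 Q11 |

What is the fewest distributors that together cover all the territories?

2

Take {E, H}. Their union is {Q0, Q1, Q2, Q3, Q4, Q5, Q6, Q7, Q8, Q9, Q10, Q11}, which is all 12 territories.
No single distributor has all 12 territories (the largest, H, has 10), so 2 is optimal.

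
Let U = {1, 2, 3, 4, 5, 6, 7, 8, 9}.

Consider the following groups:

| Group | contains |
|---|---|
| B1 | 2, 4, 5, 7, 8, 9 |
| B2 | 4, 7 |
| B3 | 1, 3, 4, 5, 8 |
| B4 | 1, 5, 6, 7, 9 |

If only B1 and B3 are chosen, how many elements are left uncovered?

1

Union of B1, B3 = {1, 2, 3, 4, 5, 7, 8, 9}.
Not covered: 6 — 1 element.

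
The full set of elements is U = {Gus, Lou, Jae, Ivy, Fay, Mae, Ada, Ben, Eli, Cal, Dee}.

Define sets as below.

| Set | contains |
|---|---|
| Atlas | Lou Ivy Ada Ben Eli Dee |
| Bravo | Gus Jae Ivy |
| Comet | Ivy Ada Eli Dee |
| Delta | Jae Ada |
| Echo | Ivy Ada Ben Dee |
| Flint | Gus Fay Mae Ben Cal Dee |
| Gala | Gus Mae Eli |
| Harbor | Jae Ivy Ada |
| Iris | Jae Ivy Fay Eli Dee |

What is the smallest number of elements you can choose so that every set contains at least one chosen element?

The 3 elements {Jae, Mae, Dee} hit every set.
No choice of 2 elements meets every set, so 3 is the minimum.

3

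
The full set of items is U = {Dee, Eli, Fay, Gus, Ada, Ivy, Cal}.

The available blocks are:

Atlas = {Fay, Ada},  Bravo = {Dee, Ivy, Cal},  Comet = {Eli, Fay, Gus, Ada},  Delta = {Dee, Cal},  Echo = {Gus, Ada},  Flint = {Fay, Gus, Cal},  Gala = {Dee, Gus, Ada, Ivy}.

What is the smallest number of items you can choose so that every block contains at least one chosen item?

2

H = {Ada, Cal} meets every block (each contains at least one member of H), and |H| = 2.
The blocks Delta, Echo are pairwise disjoint, so any hitting set needs a separate item for each — at least 2. Hence 2 is optimal.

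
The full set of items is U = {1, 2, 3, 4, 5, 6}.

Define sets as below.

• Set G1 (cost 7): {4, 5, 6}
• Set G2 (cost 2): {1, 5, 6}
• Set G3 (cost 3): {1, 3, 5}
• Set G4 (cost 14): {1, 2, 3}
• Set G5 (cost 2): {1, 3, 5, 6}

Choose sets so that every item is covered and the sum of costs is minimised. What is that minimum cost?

G1, G4 together cover every item (G1 ∪ G4 = {1, 2, 3, 4, 5, 6}); total cost 7 + 14 = 21.
The greedy pick G5, G1, G4 costs 23; no covering selection beats 21.

21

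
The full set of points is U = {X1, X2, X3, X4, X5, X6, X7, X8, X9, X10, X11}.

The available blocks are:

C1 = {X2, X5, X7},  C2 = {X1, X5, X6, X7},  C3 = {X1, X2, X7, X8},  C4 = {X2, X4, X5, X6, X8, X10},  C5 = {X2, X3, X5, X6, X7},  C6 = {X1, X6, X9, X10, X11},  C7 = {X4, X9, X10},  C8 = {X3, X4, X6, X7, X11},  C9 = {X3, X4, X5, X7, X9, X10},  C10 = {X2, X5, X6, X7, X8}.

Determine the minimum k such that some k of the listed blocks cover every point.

3

C4, C6, and C8 cover everything between them: the union {X1, X2, X3, X4, X5, X6, X7, X8, X9, X10, X11} is all of U.
No 2 of the 10 blocks cover everything (all 45 combinations miss at least one point), so 3 is optimal.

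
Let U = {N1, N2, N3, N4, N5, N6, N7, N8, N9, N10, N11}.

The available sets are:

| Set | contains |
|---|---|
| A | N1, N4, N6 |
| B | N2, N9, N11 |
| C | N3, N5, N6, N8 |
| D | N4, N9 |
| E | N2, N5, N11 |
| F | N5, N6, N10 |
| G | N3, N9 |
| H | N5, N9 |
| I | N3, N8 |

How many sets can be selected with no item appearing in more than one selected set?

D, E, I are pairwise disjoint (D={N4,N9}; E={N2,N5,N11}; I={N3,N8}).
Every remaining set overlaps one of these, and no 4 of the listed sets are pairwise disjoint, so 3 is the maximum.

3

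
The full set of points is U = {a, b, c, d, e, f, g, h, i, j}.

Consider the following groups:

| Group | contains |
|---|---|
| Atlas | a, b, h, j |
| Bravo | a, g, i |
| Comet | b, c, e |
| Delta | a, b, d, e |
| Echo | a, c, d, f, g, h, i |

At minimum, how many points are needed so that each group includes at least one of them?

2

Take T = {b, g}. Each listed group contains at least one of these, so T is a hitting set of size 2.
The groups Bravo, Comet are pairwise disjoint, so any hitting set needs a separate point for each — at least 2. Hence 2 is optimal.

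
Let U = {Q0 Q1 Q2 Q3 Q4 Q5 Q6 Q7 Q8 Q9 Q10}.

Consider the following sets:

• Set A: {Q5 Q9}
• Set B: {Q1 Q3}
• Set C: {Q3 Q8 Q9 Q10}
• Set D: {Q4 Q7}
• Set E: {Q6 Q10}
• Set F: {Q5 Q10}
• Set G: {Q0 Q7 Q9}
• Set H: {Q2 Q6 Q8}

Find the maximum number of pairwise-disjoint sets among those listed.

A, B, D, H are pairwise disjoint (A={Q5,Q9}; B={Q1,Q3}; D={Q4,Q7}; H={Q2,Q6,Q8}).
Every remaining set overlaps one of these, and no 5 of the listed sets are pairwise disjoint, so 4 is the maximum.

4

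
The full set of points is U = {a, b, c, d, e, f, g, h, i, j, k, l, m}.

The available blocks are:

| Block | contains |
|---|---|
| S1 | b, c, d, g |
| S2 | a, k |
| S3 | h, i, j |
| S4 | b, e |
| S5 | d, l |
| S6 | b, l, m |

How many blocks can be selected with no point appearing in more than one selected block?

4

S2, S3, S4, S5 are pairwise disjoint (S2={a,k}; S3={h,i,j}; S4={b,e}; S5={d,l}).
Every remaining block overlaps one of these, and no 5 of the listed blocks are pairwise disjoint, so 4 is the maximum.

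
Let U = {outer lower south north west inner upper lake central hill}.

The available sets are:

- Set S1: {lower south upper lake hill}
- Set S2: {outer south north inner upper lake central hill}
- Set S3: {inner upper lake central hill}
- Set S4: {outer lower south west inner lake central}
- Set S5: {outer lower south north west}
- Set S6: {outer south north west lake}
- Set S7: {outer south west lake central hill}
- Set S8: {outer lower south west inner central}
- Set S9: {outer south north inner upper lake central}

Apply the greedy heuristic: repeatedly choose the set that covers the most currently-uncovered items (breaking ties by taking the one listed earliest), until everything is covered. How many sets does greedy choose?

Greedy: pick S2 (covers 8 new) → pick S4 (covers 2 new). Total picks: 2.

2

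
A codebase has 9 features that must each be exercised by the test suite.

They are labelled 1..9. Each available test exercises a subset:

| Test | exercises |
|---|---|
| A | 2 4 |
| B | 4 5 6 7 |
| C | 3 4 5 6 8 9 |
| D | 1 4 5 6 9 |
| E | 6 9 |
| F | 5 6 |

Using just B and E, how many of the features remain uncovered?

Union of B, E = {4, 5, 6, 7, 9}.
Not covered: 1, 2, 3, 8 — 4 features.

4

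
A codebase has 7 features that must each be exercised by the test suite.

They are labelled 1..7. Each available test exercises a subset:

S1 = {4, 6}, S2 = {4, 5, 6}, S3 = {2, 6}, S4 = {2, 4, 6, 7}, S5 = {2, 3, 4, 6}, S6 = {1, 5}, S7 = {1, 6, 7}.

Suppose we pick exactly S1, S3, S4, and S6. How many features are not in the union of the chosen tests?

Union of S1, S3, S4, S6 = {1, 2, 4, 5, 6, 7}.
Not covered: 3 — 1 feature.

1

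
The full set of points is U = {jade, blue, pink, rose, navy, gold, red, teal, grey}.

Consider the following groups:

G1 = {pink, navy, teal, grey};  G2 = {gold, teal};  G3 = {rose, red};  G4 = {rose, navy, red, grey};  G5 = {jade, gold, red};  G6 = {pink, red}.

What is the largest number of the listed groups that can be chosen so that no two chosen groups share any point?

G2, G3 are pairwise disjoint (G2={gold,teal}; G3={rose,red}).
Every remaining group overlaps one of these, and no 3 of the listed groups are pairwise disjoint, so 2 is the maximum.

2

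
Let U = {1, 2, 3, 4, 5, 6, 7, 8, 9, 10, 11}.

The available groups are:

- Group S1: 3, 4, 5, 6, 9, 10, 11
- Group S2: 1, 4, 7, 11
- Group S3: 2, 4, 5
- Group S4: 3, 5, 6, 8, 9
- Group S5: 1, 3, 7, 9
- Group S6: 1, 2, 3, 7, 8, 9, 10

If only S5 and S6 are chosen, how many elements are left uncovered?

4

Union of S5, S6 = {1, 2, 3, 7, 8, 9, 10}.
Not covered: 4, 5, 6, 11 — 4 elements.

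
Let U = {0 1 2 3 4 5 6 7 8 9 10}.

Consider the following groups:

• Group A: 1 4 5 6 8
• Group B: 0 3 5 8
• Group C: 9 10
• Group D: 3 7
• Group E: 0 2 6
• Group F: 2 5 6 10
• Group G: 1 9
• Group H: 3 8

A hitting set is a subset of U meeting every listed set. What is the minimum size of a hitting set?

The 3 points {3, 6, 9} hit every group.
The groups D, F, G are pairwise disjoint, so any hitting set needs a separate point for each — at least 3. Hence 3 is optimal.

3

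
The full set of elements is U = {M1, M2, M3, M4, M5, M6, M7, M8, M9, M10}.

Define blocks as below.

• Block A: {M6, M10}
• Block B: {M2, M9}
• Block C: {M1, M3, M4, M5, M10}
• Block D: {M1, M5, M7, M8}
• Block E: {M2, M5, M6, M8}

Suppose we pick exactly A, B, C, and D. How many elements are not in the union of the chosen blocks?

0

Union of A, B, C, D = {M1, M2, M3, M4, M5, M6, M7, M8, M9, M10} — that's every element, so 0 are uncovered.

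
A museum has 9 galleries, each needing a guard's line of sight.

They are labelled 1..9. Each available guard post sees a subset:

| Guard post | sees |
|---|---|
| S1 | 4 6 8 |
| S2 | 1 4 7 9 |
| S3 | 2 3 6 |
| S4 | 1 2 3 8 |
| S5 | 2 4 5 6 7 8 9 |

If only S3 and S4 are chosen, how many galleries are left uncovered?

4

Union of S3, S4 = {1, 2, 3, 6, 8}.
Not covered: 4, 5, 7, 9 — 4 galleries.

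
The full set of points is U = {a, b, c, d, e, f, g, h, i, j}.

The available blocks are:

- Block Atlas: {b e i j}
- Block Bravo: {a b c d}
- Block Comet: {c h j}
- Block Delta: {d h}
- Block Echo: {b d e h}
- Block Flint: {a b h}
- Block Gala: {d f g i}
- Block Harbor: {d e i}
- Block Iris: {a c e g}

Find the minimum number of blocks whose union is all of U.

Take {Atlas, Bravo, Comet, Gala}. Their union is {a, b, c, d, e, f, g, h, i, j}, which is all 10 points.
No 3 of the 9 blocks cover everything (all 84 combinations miss at least one point), so 4 is optimal.

4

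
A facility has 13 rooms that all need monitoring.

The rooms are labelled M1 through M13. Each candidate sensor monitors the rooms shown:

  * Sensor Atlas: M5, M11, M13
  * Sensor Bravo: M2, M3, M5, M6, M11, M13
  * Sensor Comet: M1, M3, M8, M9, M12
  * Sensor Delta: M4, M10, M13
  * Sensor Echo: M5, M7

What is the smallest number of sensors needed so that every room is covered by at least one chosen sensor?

4

Take {Bravo, Comet, Delta, Echo}. Their union is {M1, M2, M3, M4, M5, M6, M7, M8, M9, M10, M11, M12, M13}, which is all 13 rooms.
Only Echo contains M7, so Echo is forced; the remaining 11 rooms need at least 3 more sensors (each remaining sensor adds at most 5) — so at least 4 sensors are needed, and 4 is optimal.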